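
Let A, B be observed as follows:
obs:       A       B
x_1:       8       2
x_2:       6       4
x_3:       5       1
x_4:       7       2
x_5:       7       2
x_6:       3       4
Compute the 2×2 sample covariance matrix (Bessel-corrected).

Step 1 — column means:
  mean(A) = (8 + 6 + 5 + 7 + 7 + 3) / 6 = 36/6 = 6
  mean(B) = (2 + 4 + 1 + 2 + 2 + 4) / 6 = 15/6 = 2.5

Step 2 — sample covariance S[i,j] = (1/(n-1)) · Σ_k (x_{k,i} - mean_i) · (x_{k,j} - mean_j), with n-1 = 5.
  S[A,A] = ((2)·(2) + (0)·(0) + (-1)·(-1) + (1)·(1) + (1)·(1) + (-3)·(-3)) / 5 = 16/5 = 3.2
  S[A,B] = ((2)·(-0.5) + (0)·(1.5) + (-1)·(-1.5) + (1)·(-0.5) + (1)·(-0.5) + (-3)·(1.5)) / 5 = -5/5 = -1
  S[B,B] = ((-0.5)·(-0.5) + (1.5)·(1.5) + (-1.5)·(-1.5) + (-0.5)·(-0.5) + (-0.5)·(-0.5) + (1.5)·(1.5)) / 5 = 7.5/5 = 1.5

S is symmetric (S[j,i] = S[i,j]). Assembling:

S = [[3.2, -1],
 [-1, 1.5]]


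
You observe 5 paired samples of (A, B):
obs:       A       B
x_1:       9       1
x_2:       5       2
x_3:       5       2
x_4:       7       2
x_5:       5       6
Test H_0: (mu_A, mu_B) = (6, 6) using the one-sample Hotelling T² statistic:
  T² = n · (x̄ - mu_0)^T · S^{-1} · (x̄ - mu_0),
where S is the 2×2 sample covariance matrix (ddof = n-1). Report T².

Step 1 — sample mean vector:
  mean(A) = (9 + 5 + 5 + 7 + 5) / 5 = 31/5 = 6.2
  mean(B) = (1 + 2 + 2 + 2 + 6) / 5 = 13/5 = 2.6
  x̄ = (6.2, 2.6),  deviation x̄ - mu_0 = (6.2, 2.6) - (6, 6) = (0.2, -3.4).

Step 2 — sample covariance matrix, S[i,j] = (1/(n-1)) · Σ_k (x_{k,i} - mean_i) · (x_{k,j} - mean_j), divisor n-1 = 4:
  S[A,A] = ((2.8)·(2.8) + (-1.2)·(-1.2) + (-1.2)·(-1.2) + (0.8)·(0.8) + (-1.2)·(-1.2)) / 4 = 12.8/4 = 3.2
  S[A,B] = ((2.8)·(-1.6) + (-1.2)·(-0.6) + (-1.2)·(-0.6) + (0.8)·(-0.6) + (-1.2)·(3.4)) / 4 = -7.6/4 = -1.9
  S[B,B] = ((-1.6)·(-1.6) + (-0.6)·(-0.6) + (-0.6)·(-0.6) + (-0.6)·(-0.6) + (3.4)·(3.4)) / 4 = 15.2/4 = 3.8
  S = [[3.2, -1.9],
 [-1.9, 3.8]].

Step 3 — invert S. det(S) = 3.2·3.8 - (-1.9)² = 8.55.
  S^{-1} = (1/det) · [[d, -b], [-b, a]] = [[0.4444, 0.2222],
 [0.2222, 0.3743]].

Step 4 — quadratic form (x̄ - mu_0)^T · S^{-1} · (x̄ - mu_0):
  S^{-1} · (x̄ - mu_0) = (-0.6667, -1.2281),
  (x̄ - mu_0)^T · [...] = (0.2)·(-0.6667) + (-3.4)·(-1.2281) = 4.0421.

Step 5 — scale by n: T² = 5 · 4.0421 = 20.2105.

T² ≈ 20.2105


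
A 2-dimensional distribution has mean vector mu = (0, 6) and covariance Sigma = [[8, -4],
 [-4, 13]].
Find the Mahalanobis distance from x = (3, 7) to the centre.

Step 1 — centre the observation: (x - mu) = (3, 1).

Step 2 — invert Sigma. det(Sigma) = 8·13 - (-4)² = 88.
  Sigma^{-1} = (1/det) · [[d, -b], [-b, a]] = [[0.1477, 0.0455],
 [0.0455, 0.0909]].

Step 3 — form the quadratic (x - mu)^T · Sigma^{-1} · (x - mu):
  Sigma^{-1} · (x - mu) = (0.4886, 0.2273).
  (x - mu)^T · [Sigma^{-1} · (x - mu)] = (3)·(0.4886) + (1)·(0.2273) = 1.6932.

Step 4 — take square root: d = √(1.6932) ≈ 1.3012.

d(x, mu) = √(1.6932) ≈ 1.3012


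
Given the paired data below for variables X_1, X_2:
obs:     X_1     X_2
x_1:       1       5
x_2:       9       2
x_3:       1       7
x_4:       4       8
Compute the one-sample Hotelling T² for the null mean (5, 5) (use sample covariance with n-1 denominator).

Step 1 — sample mean vector:
  mean(X_1) = (1 + 9 + 1 + 4) / 4 = 15/4 = 3.75
  mean(X_2) = (5 + 2 + 7 + 8) / 4 = 22/4 = 5.5
  x̄ = (3.75, 5.5),  deviation x̄ - mu_0 = (3.75, 5.5) - (5, 5) = (-1.25, 0.5).

Step 2 — sample covariance matrix, S[i,j] = (1/(n-1)) · Σ_k (x_{k,i} - mean_i) · (x_{k,j} - mean_j), divisor n-1 = 3:
  S[X_1,X_1] = ((-2.75)·(-2.75) + (5.25)·(5.25) + (-2.75)·(-2.75) + (0.25)·(0.25)) / 3 = 42.75/3 = 14.25
  S[X_1,X_2] = ((-2.75)·(-0.5) + (5.25)·(-3.5) + (-2.75)·(1.5) + (0.25)·(2.5)) / 3 = -20.5/3 = -6.8333
  S[X_2,X_2] = ((-0.5)·(-0.5) + (-3.5)·(-3.5) + (1.5)·(1.5) + (2.5)·(2.5)) / 3 = 21/3 = 7
  S = [[14.25, -6.8333],
 [-6.8333, 7]].

Step 3 — invert S. det(S) = 14.25·7 - (-6.8333)² = 53.0556.
  S^{-1} = (1/det) · [[d, -b], [-b, a]] = [[0.1319, 0.1288],
 [0.1288, 0.2686]].

Step 4 — quadratic form (x̄ - mu_0)^T · S^{-1} · (x̄ - mu_0):
  S^{-1} · (x̄ - mu_0) = (-0.1005, -0.0267),
  (x̄ - mu_0)^T · [...] = (-1.25)·(-0.1005) + (0.5)·(-0.0267) = 0.1123.

Step 5 — scale by n: T² = 4 · 0.1123 = 0.4492.

T² ≈ 0.4492


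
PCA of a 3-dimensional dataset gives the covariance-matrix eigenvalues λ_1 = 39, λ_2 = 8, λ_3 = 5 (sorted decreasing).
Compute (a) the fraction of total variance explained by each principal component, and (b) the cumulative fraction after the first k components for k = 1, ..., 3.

Step 1 — total variance = trace(Sigma) = Σ λ_i = 39 + 8 + 5 = 52.

Step 2 — fraction explained by component i = λ_i / Σ λ:
  PC1: 39/52 = 0.75
  PC2: 8/52 = 0.1538
  PC3: 5/52 = 0.0962

Step 3 — cumulative fraction after k components = (λ_1 + ... + λ_k) / Σ λ:
  k = 1: 39/52 = 0.75
  k = 2: (39 + 8)/52 = 47/52 = 0.9038
  k = 3: (39 + 8 + 5)/52 = 52/52 = 1

Summary (fraction, with percent):

explained: PC1 0.75 (75%), PC2 0.1538 (15.38%), PC3 0.0962 (9.62%);  cumulative: 0.75, 0.9038, 1


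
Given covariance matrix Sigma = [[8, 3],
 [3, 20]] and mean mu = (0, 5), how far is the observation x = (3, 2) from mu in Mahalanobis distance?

Step 1 — centre the observation: (x - mu) = (3, -3).

Step 2 — invert Sigma. det(Sigma) = 8·20 - (3)² = 151.
  Sigma^{-1} = (1/det) · [[d, -b], [-b, a]] = [[0.1325, -0.0199],
 [-0.0199, 0.053]].

Step 3 — form the quadratic (x - mu)^T · Sigma^{-1} · (x - mu):
  Sigma^{-1} · (x - mu) = (0.457, -0.2185).
  (x - mu)^T · [Sigma^{-1} · (x - mu)] = (3)·(0.457) + (-3)·(-0.2185) = 2.0265.

Step 4 — take square root: d = √(2.0265) ≈ 1.4235.

d(x, mu) = √(2.0265) ≈ 1.4235


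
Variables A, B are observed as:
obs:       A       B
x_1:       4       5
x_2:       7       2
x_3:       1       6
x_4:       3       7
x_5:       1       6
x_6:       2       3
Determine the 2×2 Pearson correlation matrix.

Step 1 — column means:
  mean(A) = (4 + 7 + 1 + 3 + 1 + 2) / 6 = 18/6 = 3
  mean(B) = (5 + 2 + 6 + 7 + 6 + 3) / 6 = 29/6 = 4.8333

Step 2 — sample variances and covariances s[i,j] = (1/(n-1)) · Σ_k (x_{k,i} - mean_i) · (x_{k,j} - mean_j), with n-1 = 5:
  s[A,A] = ((1)·(1) + (4)·(4) + (-2)·(-2) + (0)·(0) + (-2)·(-2) + (-1)·(-1)) / 5 = 26/5 = 5.2
  s[A,B] = ((1)·(0.1667) + (4)·(-2.8333) + (-2)·(1.1667) + (0)·(2.1667) + (-2)·(1.1667) + (-1)·(-1.8333)) / 5 = -14/5 = -2.8
  s[B,B] = ((0.1667)·(0.1667) + (-2.8333)·(-2.8333) + (1.1667)·(1.1667) + (2.1667)·(2.1667) + (1.1667)·(1.1667) + (-1.8333)·(-1.8333)) / 5 = 18.8333/5 = 3.7667
  Sample standard deviations s_i = √(s[i,i]):
  s(A) = √(5.2) = 2.2804
  s(B) = √(3.7667) = 1.9408

Step 3 — r_{ij} = s_{ij} / (s_i · s_j):
  r[A,A] = 1 (diagonal).
  r[A,B] = -2.8 / (2.2804 · 1.9408) = -2.8 / 4.4257 = -0.6327
  r[B,B] = 1 (diagonal).

R is symmetric with unit diagonal. Assembling:

R = [[1, -0.6327],
 [-0.6327, 1]]


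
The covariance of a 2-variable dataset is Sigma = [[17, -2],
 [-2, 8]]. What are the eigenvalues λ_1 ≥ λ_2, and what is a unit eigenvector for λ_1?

Step 1 — characteristic polynomial of 2×2 Sigma:
  det(Sigma - λI) = λ² - trace · λ + det = 0.
  trace = 17 + 8 = 25, det = 17·8 - (-2)² = 132.
Step 2 — discriminant:
  Δ = trace² - 4·det = 625 - 528 = 97.
Step 3 — eigenvalues:
  λ = (trace ± √Δ)/2 = (25 ± 9.8489)/2,
  λ_1 = 17.4244,  λ_2 = 7.5756.

Step 4 — unit eigenvector for λ_1: solve (Sigma - λ_1 I)v = 0. First row:
  (17 - 17.4244)·v_x + (-2)·v_y = 0, i.e. (-0.4244)·v_x + (-2)·v_y = 0,
  so v ∝ (b, λ_1 - a) = (-2, 0.4244); multiply by -1 so the first entry is positive: u = (2, -0.4244).
  ||u|| = √((2)² + (-0.4244)²) = √(4.1801) ≈ 2.0445,
  v_1 = u/||u|| ≈ (0.9782, -0.2076) (||v_1|| = 1).

λ_1 = 17.4244,  λ_2 = 7.5756;  v_1 ≈ (0.9782, -0.2076)


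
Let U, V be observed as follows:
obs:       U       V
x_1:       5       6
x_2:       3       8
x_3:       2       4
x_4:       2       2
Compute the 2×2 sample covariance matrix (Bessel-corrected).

Step 1 — column means:
  mean(U) = (5 + 3 + 2 + 2) / 4 = 12/4 = 3
  mean(V) = (6 + 8 + 4 + 2) / 4 = 20/4 = 5

Step 2 — sample covariance S[i,j] = (1/(n-1)) · Σ_k (x_{k,i} - mean_i) · (x_{k,j} - mean_j), with n-1 = 3.
  S[U,U] = ((2)·(2) + (0)·(0) + (-1)·(-1) + (-1)·(-1)) / 3 = 6/3 = 2
  S[U,V] = ((2)·(1) + (0)·(3) + (-1)·(-1) + (-1)·(-3)) / 3 = 6/3 = 2
  S[V,V] = ((1)·(1) + (3)·(3) + (-1)·(-1) + (-3)·(-3)) / 3 = 20/3 = 6.6667

S is symmetric (S[j,i] = S[i,j]). Assembling:

S = [[2, 2],
 [2, 6.6667]]


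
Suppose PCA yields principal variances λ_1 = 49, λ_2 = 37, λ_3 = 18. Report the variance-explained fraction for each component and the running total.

Step 1 — total variance = trace(Sigma) = Σ λ_i = 49 + 37 + 18 = 104.

Step 2 — fraction explained by component i = λ_i / Σ λ:
  PC1: 49/104 = 0.4712
  PC2: 37/104 = 0.3558
  PC3: 18/104 = 0.1731

Step 3 — cumulative fraction after k components = (λ_1 + ... + λ_k) / Σ λ:
  k = 1: 49/104 = 0.4712
  k = 2: (49 + 37)/104 = 86/104 = 0.8269
  k = 3: (49 + 37 + 18)/104 = 104/104 = 1

Summary (fraction, with percent):

explained: PC1 0.4712 (47.12%), PC2 0.3558 (35.58%), PC3 0.1731 (17.31%);  cumulative: 0.4712, 0.8269, 1


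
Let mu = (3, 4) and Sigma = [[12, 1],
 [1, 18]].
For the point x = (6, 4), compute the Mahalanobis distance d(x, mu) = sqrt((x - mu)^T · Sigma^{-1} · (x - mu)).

Step 1 — centre the observation: (x - mu) = (3, 0).

Step 2 — invert Sigma. det(Sigma) = 12·18 - (1)² = 215.
  Sigma^{-1} = (1/det) · [[d, -b], [-b, a]] = [[0.0837, -0.0047],
 [-0.0047, 0.0558]].

Step 3 — form the quadratic (x - mu)^T · Sigma^{-1} · (x - mu):
  Sigma^{-1} · (x - mu) = (0.2512, -0.014).
  (x - mu)^T · [Sigma^{-1} · (x - mu)] = (3)·(0.2512) + (0)·(-0.014) = 0.7535.

Step 4 — take square root: d = √(0.7535) ≈ 0.868.

d(x, mu) = √(0.7535) ≈ 0.868


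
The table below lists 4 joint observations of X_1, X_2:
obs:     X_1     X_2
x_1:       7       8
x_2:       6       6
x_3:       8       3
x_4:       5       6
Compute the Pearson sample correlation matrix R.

Step 1 — column means:
  mean(X_1) = (7 + 6 + 8 + 5) / 4 = 26/4 = 6.5
  mean(X_2) = (8 + 6 + 3 + 6) / 4 = 23/4 = 5.75

Step 2 — sample variances and covariances s[i,j] = (1/(n-1)) · Σ_k (x_{k,i} - mean_i) · (x_{k,j} - mean_j), with n-1 = 3:
  s[X_1,X_1] = ((0.5)·(0.5) + (-0.5)·(-0.5) + (1.5)·(1.5) + (-1.5)·(-1.5)) / 3 = 5/3 = 1.6667
  s[X_1,X_2] = ((0.5)·(2.25) + (-0.5)·(0.25) + (1.5)·(-2.75) + (-1.5)·(0.25)) / 3 = -3.5/3 = -1.1667
  s[X_2,X_2] = ((2.25)·(2.25) + (0.25)·(0.25) + (-2.75)·(-2.75) + (0.25)·(0.25)) / 3 = 12.75/3 = 4.25
  Sample standard deviations s_i = √(s[i,i]):
  s(X_1) = √(1.6667) = 1.291
  s(X_2) = √(4.25) = 2.0616

Step 3 — r_{ij} = s_{ij} / (s_i · s_j):
  r[X_1,X_1] = 1 (diagonal).
  r[X_1,X_2] = -1.1667 / (1.291 · 2.0616) = -1.1667 / 2.6615 = -0.4384
  r[X_2,X_2] = 1 (diagonal).

R is symmetric with unit diagonal. Assembling:

R = [[1, -0.4384],
 [-0.4384, 1]]


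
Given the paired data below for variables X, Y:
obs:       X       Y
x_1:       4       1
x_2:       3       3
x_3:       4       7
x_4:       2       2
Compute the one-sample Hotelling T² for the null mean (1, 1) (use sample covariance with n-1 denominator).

Step 1 — sample mean vector:
  mean(X) = (4 + 3 + 4 + 2) / 4 = 13/4 = 3.25
  mean(Y) = (1 + 3 + 7 + 2) / 4 = 13/4 = 3.25
  x̄ = (3.25, 3.25),  deviation x̄ - mu_0 = (3.25, 3.25) - (1, 1) = (2.25, 2.25).

Step 2 — sample covariance matrix, S[i,j] = (1/(n-1)) · Σ_k (x_{k,i} - mean_i) · (x_{k,j} - mean_j), divisor n-1 = 3:
  S[X,X] = ((0.75)·(0.75) + (-0.25)·(-0.25) + (0.75)·(0.75) + (-1.25)·(-1.25)) / 3 = 2.75/3 = 0.9167
  S[X,Y] = ((0.75)·(-2.25) + (-0.25)·(-0.25) + (0.75)·(3.75) + (-1.25)·(-1.25)) / 3 = 2.75/3 = 0.9167
  S[Y,Y] = ((-2.25)·(-2.25) + (-0.25)·(-0.25) + (3.75)·(3.75) + (-1.25)·(-1.25)) / 3 = 20.75/3 = 6.9167
  S = [[0.9167, 0.9167],
 [0.9167, 6.9167]].

Step 3 — invert S. det(S) = 0.9167·6.9167 - (0.9167)² = 5.5.
  S^{-1} = (1/det) · [[d, -b], [-b, a]] = [[1.2576, -0.1667],
 [-0.1667, 0.1667]].

Step 4 — quadratic form (x̄ - mu_0)^T · S^{-1} · (x̄ - mu_0):
  S^{-1} · (x̄ - mu_0) = (2.4545, 0),
  (x̄ - mu_0)^T · [...] = (2.25)·(2.4545) + (2.25)·(0) = 5.5227.

Step 5 — scale by n: T² = 4 · 5.5227 = 22.0909.

T² ≈ 22.0909


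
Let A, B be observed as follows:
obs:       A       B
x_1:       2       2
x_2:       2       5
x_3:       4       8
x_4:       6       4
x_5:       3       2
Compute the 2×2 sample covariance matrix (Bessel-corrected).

Step 1 — column means:
  mean(A) = (2 + 2 + 4 + 6 + 3) / 5 = 17/5 = 3.4
  mean(B) = (2 + 5 + 8 + 4 + 2) / 5 = 21/5 = 4.2

Step 2 — sample covariance S[i,j] = (1/(n-1)) · Σ_k (x_{k,i} - mean_i) · (x_{k,j} - mean_j), with n-1 = 4.
  S[A,A] = ((-1.4)·(-1.4) + (-1.4)·(-1.4) + (0.6)·(0.6) + (2.6)·(2.6) + (-0.4)·(-0.4)) / 4 = 11.2/4 = 2.8
  S[A,B] = ((-1.4)·(-2.2) + (-1.4)·(0.8) + (0.6)·(3.8) + (2.6)·(-0.2) + (-0.4)·(-2.2)) / 4 = 4.6/4 = 1.15
  S[B,B] = ((-2.2)·(-2.2) + (0.8)·(0.8) + (3.8)·(3.8) + (-0.2)·(-0.2) + (-2.2)·(-2.2)) / 4 = 24.8/4 = 6.2

S is symmetric (S[j,i] = S[i,j]). Assembling:

S = [[2.8, 1.15],
 [1.15, 6.2]]


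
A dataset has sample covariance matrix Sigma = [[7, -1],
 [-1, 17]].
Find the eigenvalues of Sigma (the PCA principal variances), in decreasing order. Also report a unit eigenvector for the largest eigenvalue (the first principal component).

Step 1 — characteristic polynomial of 2×2 Sigma:
  det(Sigma - λI) = λ² - trace · λ + det = 0.
  trace = 7 + 17 = 24, det = 7·17 - (-1)² = 118.
Step 2 — discriminant:
  Δ = trace² - 4·det = 576 - 472 = 104.
Step 3 — eigenvalues:
  λ = (trace ± √Δ)/2 = (24 ± 10.198)/2,
  λ_1 = 17.099,  λ_2 = 6.901.

Step 4 — unit eigenvector for λ_1: solve (Sigma - λ_1 I)v = 0. First row:
  (7 - 17.099)·v_x + (-1)·v_y = 0, i.e. (-10.099)·v_x + (-1)·v_y = 0,
  so v ∝ (b, λ_1 - a) = (-1, 10.099); multiply by -1 so the first entry is positive: u = (1, -10.099).
  ||u|| = √((1)² + (-10.099)²) = √(102.9902) ≈ 10.1484,
  v_1 = u/||u|| ≈ (0.0985, -0.9951) (||v_1|| = 1).

λ_1 = 17.099,  λ_2 = 6.901;  v_1 ≈ (0.0985, -0.9951)


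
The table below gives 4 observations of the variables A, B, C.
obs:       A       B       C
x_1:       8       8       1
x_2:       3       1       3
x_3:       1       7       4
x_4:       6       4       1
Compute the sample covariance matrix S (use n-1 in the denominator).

Step 1 — column means:
  mean(A) = (8 + 3 + 1 + 6) / 4 = 18/4 = 4.5
  mean(B) = (8 + 1 + 7 + 4) / 4 = 20/4 = 5
  mean(C) = (1 + 3 + 4 + 1) / 4 = 9/4 = 2.25

Step 2 — sample covariance S[i,j] = (1/(n-1)) · Σ_k (x_{k,i} - mean_i) · (x_{k,j} - mean_j), with n-1 = 3.
  S[A,A] = ((3.5)·(3.5) + (-1.5)·(-1.5) + (-3.5)·(-3.5) + (1.5)·(1.5)) / 3 = 29/3 = 9.6667
  S[A,B] = ((3.5)·(3) + (-1.5)·(-4) + (-3.5)·(2) + (1.5)·(-1)) / 3 = 8/3 = 2.6667
  S[A,C] = ((3.5)·(-1.25) + (-1.5)·(0.75) + (-3.5)·(1.75) + (1.5)·(-1.25)) / 3 = -13.5/3 = -4.5
  S[B,B] = ((3)·(3) + (-4)·(-4) + (2)·(2) + (-1)·(-1)) / 3 = 30/3 = 10
  S[B,C] = ((3)·(-1.25) + (-4)·(0.75) + (2)·(1.75) + (-1)·(-1.25)) / 3 = -2/3 = -0.6667
  S[C,C] = ((-1.25)·(-1.25) + (0.75)·(0.75) + (1.75)·(1.75) + (-1.25)·(-1.25)) / 3 = 6.75/3 = 2.25

S is symmetric (S[j,i] = S[i,j]). Assembling:

S = [[9.6667, 2.6667, -4.5],
 [2.6667, 10, -0.6667],
 [-4.5, -0.6667, 2.25]]


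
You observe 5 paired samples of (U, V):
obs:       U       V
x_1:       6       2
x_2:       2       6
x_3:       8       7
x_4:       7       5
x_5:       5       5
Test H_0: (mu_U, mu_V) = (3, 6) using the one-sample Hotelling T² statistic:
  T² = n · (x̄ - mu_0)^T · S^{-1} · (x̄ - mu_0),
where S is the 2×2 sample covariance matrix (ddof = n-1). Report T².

Step 1 — sample mean vector:
  mean(U) = (6 + 2 + 8 + 7 + 5) / 5 = 28/5 = 5.6
  mean(V) = (2 + 6 + 7 + 5 + 5) / 5 = 25/5 = 5
  x̄ = (5.6, 5),  deviation x̄ - mu_0 = (5.6, 5) - (3, 6) = (2.6, -1).

Step 2 — sample covariance matrix, S[i,j] = (1/(n-1)) · Σ_k (x_{k,i} - mean_i) · (x_{k,j} - mean_j), divisor n-1 = 4:
  S[U,U] = ((0.4)·(0.4) + (-3.6)·(-3.6) + (2.4)·(2.4) + (1.4)·(1.4) + (-0.6)·(-0.6)) / 4 = 21.2/4 = 5.3
  S[U,V] = ((0.4)·(-3) + (-3.6)·(1) + (2.4)·(2) + (1.4)·(0) + (-0.6)·(0)) / 4 = 0/4 = 0
  S[V,V] = ((-3)·(-3) + (1)·(1) + (2)·(2) + (0)·(0) + (0)·(0)) / 4 = 14/4 = 3.5
  S = [[5.3, 0],
 [0, 3.5]].

Step 3 — invert S. det(S) = 5.3·3.5 - (0)² = 18.55.
  S^{-1} = (1/det) · [[d, -b], [-b, a]] = [[0.1887, 0],
 [0, 0.2857]].

Step 4 — quadratic form (x̄ - mu_0)^T · S^{-1} · (x̄ - mu_0):
  S^{-1} · (x̄ - mu_0) = (0.4906, -0.2857),
  (x̄ - mu_0)^T · [...] = (2.6)·(0.4906) + (-1)·(-0.2857) = 1.5612.

Step 5 — scale by n: T² = 5 · 1.5612 = 7.8059.

T² ≈ 7.8059


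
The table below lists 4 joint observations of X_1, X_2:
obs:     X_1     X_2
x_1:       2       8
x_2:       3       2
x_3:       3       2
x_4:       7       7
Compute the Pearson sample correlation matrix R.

Step 1 — column means:
  mean(X_1) = (2 + 3 + 3 + 7) / 4 = 15/4 = 3.75
  mean(X_2) = (8 + 2 + 2 + 7) / 4 = 19/4 = 4.75

Step 2 — sample variances and covariances s[i,j] = (1/(n-1)) · Σ_k (x_{k,i} - mean_i) · (x_{k,j} - mean_j), with n-1 = 3:
  s[X_1,X_1] = ((-1.75)·(-1.75) + (-0.75)·(-0.75) + (-0.75)·(-0.75) + (3.25)·(3.25)) / 3 = 14.75/3 = 4.9167
  s[X_1,X_2] = ((-1.75)·(3.25) + (-0.75)·(-2.75) + (-0.75)·(-2.75) + (3.25)·(2.25)) / 3 = 5.75/3 = 1.9167
  s[X_2,X_2] = ((3.25)·(3.25) + (-2.75)·(-2.75) + (-2.75)·(-2.75) + (2.25)·(2.25)) / 3 = 30.75/3 = 10.25
  Sample standard deviations s_i = √(s[i,i]):
  s(X_1) = √(4.9167) = 2.2174
  s(X_2) = √(10.25) = 3.2016

Step 3 — r_{ij} = s_{ij} / (s_i · s_j):
  r[X_1,X_1] = 1 (diagonal).
  r[X_1,X_2] = 1.9167 / (2.2174 · 3.2016) = 1.9167 / 7.099 = 0.27
  r[X_2,X_2] = 1 (diagonal).

R is symmetric with unit diagonal. Assembling:

R = [[1, 0.27],
 [0.27, 1]]


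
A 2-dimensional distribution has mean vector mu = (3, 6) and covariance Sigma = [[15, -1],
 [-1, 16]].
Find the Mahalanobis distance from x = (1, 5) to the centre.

Step 1 — centre the observation: (x - mu) = (-2, -1).

Step 2 — invert Sigma. det(Sigma) = 15·16 - (-1)² = 239.
  Sigma^{-1} = (1/det) · [[d, -b], [-b, a]] = [[0.0669, 0.0042],
 [0.0042, 0.0628]].

Step 3 — form the quadratic (x - mu)^T · Sigma^{-1} · (x - mu):
  Sigma^{-1} · (x - mu) = (-0.1381, -0.0711).
  (x - mu)^T · [Sigma^{-1} · (x - mu)] = (-2)·(-0.1381) + (-1)·(-0.0711) = 0.3473.

Step 4 — take square root: d = √(0.3473) ≈ 0.5893.

d(x, mu) = √(0.3473) ≈ 0.5893


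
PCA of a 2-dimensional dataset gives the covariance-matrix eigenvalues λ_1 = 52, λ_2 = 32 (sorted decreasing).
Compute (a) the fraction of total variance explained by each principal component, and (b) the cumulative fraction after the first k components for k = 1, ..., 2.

Step 1 — total variance = trace(Sigma) = Σ λ_i = 52 + 32 = 84.

Step 2 — fraction explained by component i = λ_i / Σ λ:
  PC1: 52/84 = 0.619
  PC2: 32/84 = 0.381

Step 3 — cumulative fraction after k components = (λ_1 + ... + λ_k) / Σ λ:
  k = 1: 52/84 = 0.619
  k = 2: (52 + 32)/84 = 84/84 = 1

Summary (fraction, with percent):

explained: PC1 0.619 (61.9%), PC2 0.381 (38.1%);  cumulative: 0.619, 1


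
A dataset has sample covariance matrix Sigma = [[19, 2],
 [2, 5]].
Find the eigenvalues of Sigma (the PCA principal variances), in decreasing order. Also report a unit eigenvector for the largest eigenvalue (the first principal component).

Step 1 — characteristic polynomial of 2×2 Sigma:
  det(Sigma - λI) = λ² - trace · λ + det = 0.
  trace = 19 + 5 = 24, det = 19·5 - (2)² = 91.
Step 2 — discriminant:
  Δ = trace² - 4·det = 576 - 364 = 212.
Step 3 — eigenvalues:
  λ = (trace ± √Δ)/2 = (24 ± 14.5602)/2,
  λ_1 = 19.2801,  λ_2 = 4.7199.

Step 4 — unit eigenvector for λ_1: solve (Sigma - λ_1 I)v = 0. First row:
  (19 - 19.2801)·v_x + (2)·v_y = 0, i.e. (-0.2801)·v_x + (2)·v_y = 0,
  so v ∝ (b, λ_1 - a) = (2, 0.2801) = u.
  ||u|| = √((2)² + (0.2801)²) = √(4.0785) ≈ 2.0195,
  v_1 = u/||u|| ≈ (0.9903, 0.1387) (||v_1|| = 1).

λ_1 = 19.2801,  λ_2 = 4.7199;  v_1 ≈ (0.9903, 0.1387)


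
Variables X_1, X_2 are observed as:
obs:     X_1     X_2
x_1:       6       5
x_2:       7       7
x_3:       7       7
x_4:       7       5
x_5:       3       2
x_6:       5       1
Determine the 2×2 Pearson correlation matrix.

Step 1 — column means:
  mean(X_1) = (6 + 7 + 7 + 7 + 3 + 5) / 6 = 35/6 = 5.8333
  mean(X_2) = (5 + 7 + 7 + 5 + 2 + 1) / 6 = 27/6 = 4.5

Step 2 — sample variances and covariances s[i,j] = (1/(n-1)) · Σ_k (x_{k,i} - mean_i) · (x_{k,j} - mean_j), with n-1 = 5:
  s[X_1,X_1] = ((0.1667)·(0.1667) + (1.1667)·(1.1667) + (1.1667)·(1.1667) + (1.1667)·(1.1667) + (-2.8333)·(-2.8333) + (-0.8333)·(-0.8333)) / 5 = 12.8333/5 = 2.5667
  s[X_1,X_2] = ((0.1667)·(0.5) + (1.1667)·(2.5) + (1.1667)·(2.5) + (1.1667)·(0.5) + (-2.8333)·(-2.5) + (-0.8333)·(-3.5)) / 5 = 16.5/5 = 3.3
  s[X_2,X_2] = ((0.5)·(0.5) + (2.5)·(2.5) + (2.5)·(2.5) + (0.5)·(0.5) + (-2.5)·(-2.5) + (-3.5)·(-3.5)) / 5 = 31.5/5 = 6.3
  Sample standard deviations s_i = √(s[i,i]):
  s(X_1) = √(2.5667) = 1.6021
  s(X_2) = √(6.3) = 2.51

Step 3 — r_{ij} = s_{ij} / (s_i · s_j):
  r[X_1,X_1] = 1 (diagonal).
  r[X_1,X_2] = 3.3 / (1.6021 · 2.51) = 3.3 / 4.0212 = 0.8207
  r[X_2,X_2] = 1 (diagonal).

R is symmetric with unit diagonal. Assembling:

R = [[1, 0.8207],
 [0.8207, 1]]


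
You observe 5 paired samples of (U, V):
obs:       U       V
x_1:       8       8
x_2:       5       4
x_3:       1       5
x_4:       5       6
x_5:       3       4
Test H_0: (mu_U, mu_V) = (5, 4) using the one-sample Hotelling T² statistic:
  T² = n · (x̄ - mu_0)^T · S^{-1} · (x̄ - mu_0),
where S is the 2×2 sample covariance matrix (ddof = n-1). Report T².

Step 1 — sample mean vector:
  mean(U) = (8 + 5 + 1 + 5 + 3) / 5 = 22/5 = 4.4
  mean(V) = (8 + 4 + 5 + 6 + 4) / 5 = 27/5 = 5.4
  x̄ = (4.4, 5.4),  deviation x̄ - mu_0 = (4.4, 5.4) - (5, 4) = (-0.6, 1.4).

Step 2 — sample covariance matrix, S[i,j] = (1/(n-1)) · Σ_k (x_{k,i} - mean_i) · (x_{k,j} - mean_j), divisor n-1 = 4:
  S[U,U] = ((3.6)·(3.6) + (0.6)·(0.6) + (-3.4)·(-3.4) + (0.6)·(0.6) + (-1.4)·(-1.4)) / 4 = 27.2/4 = 6.8
  S[U,V] = ((3.6)·(2.6) + (0.6)·(-1.4) + (-3.4)·(-0.4) + (0.6)·(0.6) + (-1.4)·(-1.4)) / 4 = 12.2/4 = 3.05
  S[V,V] = ((2.6)·(2.6) + (-1.4)·(-1.4) + (-0.4)·(-0.4) + (0.6)·(0.6) + (-1.4)·(-1.4)) / 4 = 11.2/4 = 2.8
  S = [[6.8, 3.05],
 [3.05, 2.8]].

Step 3 — invert S. det(S) = 6.8·2.8 - (3.05)² = 9.7375.
  S^{-1} = (1/det) · [[d, -b], [-b, a]] = [[0.2875, -0.3132],
 [-0.3132, 0.6983]].

Step 4 — quadratic form (x̄ - mu_0)^T · S^{-1} · (x̄ - mu_0):
  S^{-1} · (x̄ - mu_0) = (-0.611, 1.1656),
  (x̄ - mu_0)^T · [...] = (-0.6)·(-0.611) + (1.4)·(1.1656) = 1.9985.

Step 5 — scale by n: T² = 5 · 1.9985 = 9.9923.

T² ≈ 9.9923


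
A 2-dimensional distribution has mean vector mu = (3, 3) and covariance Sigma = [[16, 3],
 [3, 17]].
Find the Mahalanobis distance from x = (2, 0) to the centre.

Step 1 — centre the observation: (x - mu) = (-1, -3).

Step 2 — invert Sigma. det(Sigma) = 16·17 - (3)² = 263.
  Sigma^{-1} = (1/det) · [[d, -b], [-b, a]] = [[0.0646, -0.0114],
 [-0.0114, 0.0608]].

Step 3 — form the quadratic (x - mu)^T · Sigma^{-1} · (x - mu):
  Sigma^{-1} · (x - mu) = (-0.0304, -0.1711).
  (x - mu)^T · [Sigma^{-1} · (x - mu)] = (-1)·(-0.0304) + (-3)·(-0.1711) = 0.5437.

Step 4 — take square root: d = √(0.5437) ≈ 0.7374.

d(x, mu) = √(0.5437) ≈ 0.7374


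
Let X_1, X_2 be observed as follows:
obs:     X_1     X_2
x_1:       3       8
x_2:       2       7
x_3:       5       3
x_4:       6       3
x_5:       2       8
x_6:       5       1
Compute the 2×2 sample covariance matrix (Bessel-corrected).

Step 1 — column means:
  mean(X_1) = (3 + 2 + 5 + 6 + 2 + 5) / 6 = 23/6 = 3.8333
  mean(X_2) = (8 + 7 + 3 + 3 + 8 + 1) / 6 = 30/6 = 5

Step 2 — sample covariance S[i,j] = (1/(n-1)) · Σ_k (x_{k,i} - mean_i) · (x_{k,j} - mean_j), with n-1 = 5.
  S[X_1,X_1] = ((-0.8333)·(-0.8333) + (-1.8333)·(-1.8333) + (1.1667)·(1.1667) + (2.1667)·(2.1667) + (-1.8333)·(-1.8333) + (1.1667)·(1.1667)) / 5 = 14.8333/5 = 2.9667
  S[X_1,X_2] = ((-0.8333)·(3) + (-1.8333)·(2) + (1.1667)·(-2) + (2.1667)·(-2) + (-1.8333)·(3) + (1.1667)·(-4)) / 5 = -23/5 = -4.6
  S[X_2,X_2] = ((3)·(3) + (2)·(2) + (-2)·(-2) + (-2)·(-2) + (3)·(3) + (-4)·(-4)) / 5 = 46/5 = 9.2

S is symmetric (S[j,i] = S[i,j]). Assembling:

S = [[2.9667, -4.6],
 [-4.6, 9.2]]


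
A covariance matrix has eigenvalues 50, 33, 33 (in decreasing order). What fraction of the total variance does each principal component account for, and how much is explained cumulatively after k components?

Step 1 — total variance = trace(Sigma) = Σ λ_i = 50 + 33 + 33 = 116.

Step 2 — fraction explained by component i = λ_i / Σ λ:
  PC1: 50/116 = 0.431
  PC2: 33/116 = 0.2845
  PC3: 33/116 = 0.2845

Step 3 — cumulative fraction after k components = (λ_1 + ... + λ_k) / Σ λ:
  k = 1: 50/116 = 0.431
  k = 2: (50 + 33)/116 = 83/116 = 0.7155
  k = 3: (50 + 33 + 33)/116 = 116/116 = 1

Summary (fraction, with percent):

explained: PC1 0.431 (43.1%), PC2 0.2845 (28.45%), PC3 0.2845 (28.45%);  cumulative: 0.431, 0.7155, 1


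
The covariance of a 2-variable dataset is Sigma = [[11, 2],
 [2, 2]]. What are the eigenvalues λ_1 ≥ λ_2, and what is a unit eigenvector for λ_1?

Step 1 — characteristic polynomial of 2×2 Sigma:
  det(Sigma - λI) = λ² - trace · λ + det = 0.
  trace = 11 + 2 = 13, det = 11·2 - (2)² = 18.
Step 2 — discriminant:
  Δ = trace² - 4·det = 169 - 72 = 97.
Step 3 — eigenvalues:
  λ = (trace ± √Δ)/2 = (13 ± 9.8489)/2,
  λ_1 = 11.4244,  λ_2 = 1.5756.

Step 4 — unit eigenvector for λ_1: solve (Sigma - λ_1 I)v = 0. First row:
  (11 - 11.4244)·v_x + (2)·v_y = 0, i.e. (-0.4244)·v_x + (2)·v_y = 0,
  so v ∝ (b, λ_1 - a) = (2, 0.4244) = u.
  ||u|| = √((2)² + (0.4244)²) = √(4.1801) ≈ 2.0445,
  v_1 = u/||u|| ≈ (0.9782, 0.2076) (||v_1|| = 1).

λ_1 = 11.4244,  λ_2 = 1.5756;  v_1 ≈ (0.9782, 0.2076)


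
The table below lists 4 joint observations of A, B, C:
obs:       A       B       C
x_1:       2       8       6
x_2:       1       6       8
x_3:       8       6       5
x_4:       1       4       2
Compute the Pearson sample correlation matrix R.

Step 1 — column means:
  mean(A) = (2 + 1 + 8 + 1) / 4 = 12/4 = 3
  mean(B) = (8 + 6 + 6 + 4) / 4 = 24/4 = 6
  mean(C) = (6 + 8 + 5 + 2) / 4 = 21/4 = 5.25

Step 2 — sample variances and covariances s[i,j] = (1/(n-1)) · Σ_k (x_{k,i} - mean_i) · (x_{k,j} - mean_j), with n-1 = 3:
  s[A,A] = ((-1)·(-1) + (-2)·(-2) + (5)·(5) + (-2)·(-2)) / 3 = 34/3 = 11.3333
  s[A,B] = ((-1)·(2) + (-2)·(0) + (5)·(0) + (-2)·(-2)) / 3 = 2/3 = 0.6667
  s[A,C] = ((-1)·(0.75) + (-2)·(2.75) + (5)·(-0.25) + (-2)·(-3.25)) / 3 = -1/3 = -0.3333
  s[B,B] = ((2)·(2) + (0)·(0) + (0)·(0) + (-2)·(-2)) / 3 = 8/3 = 2.6667
  s[B,C] = ((2)·(0.75) + (0)·(2.75) + (0)·(-0.25) + (-2)·(-3.25)) / 3 = 8/3 = 2.6667
  s[C,C] = ((0.75)·(0.75) + (2.75)·(2.75) + (-0.25)·(-0.25) + (-3.25)·(-3.25)) / 3 = 18.75/3 = 6.25
  Sample standard deviations s_i = √(s[i,i]):
  s(A) = √(11.3333) = 3.3665
  s(B) = √(2.6667) = 1.633
  s(C) = √(6.25) = 2.5

Step 3 — r_{ij} = s_{ij} / (s_i · s_j):
  r[A,A] = 1 (diagonal).
  r[A,B] = 0.6667 / (3.3665 · 1.633) = 0.6667 / 5.4975 = 0.1213
  r[A,C] = -0.3333 / (3.3665 · 2.5) = -0.3333 / 8.4163 = -0.0396
  r[B,B] = 1 (diagonal).
  r[B,C] = 2.6667 / (1.633 · 2.5) = 2.6667 / 4.0825 = 0.6532
  r[C,C] = 1 (diagonal).

R is symmetric with unit diagonal. Assembling:

R = [[1, 0.1213, -0.0396],
 [0.1213, 1, 0.6532],
 [-0.0396, 0.6532, 1]]


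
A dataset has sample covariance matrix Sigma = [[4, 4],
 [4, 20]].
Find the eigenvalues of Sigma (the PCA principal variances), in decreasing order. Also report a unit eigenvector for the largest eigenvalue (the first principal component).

Step 1 — characteristic polynomial of 2×2 Sigma:
  det(Sigma - λI) = λ² - trace · λ + det = 0.
  trace = 4 + 20 = 24, det = 4·20 - (4)² = 64.
Step 2 — discriminant:
  Δ = trace² - 4·det = 576 - 256 = 320.
Step 3 — eigenvalues:
  λ = (trace ± √Δ)/2 = (24 ± 17.8885)/2,
  λ_1 = 20.9443,  λ_2 = 3.0557.

Step 4 — unit eigenvector for λ_1: solve (Sigma - λ_1 I)v = 0. First row:
  (4 - 20.9443)·v_x + (4)·v_y = 0, i.e. (-16.9443)·v_x + (4)·v_y = 0,
  so v ∝ (b, λ_1 - a) = (4, 16.9443) = u.
  ||u|| = √((4)² + (16.9443)²) = √(303.1084) ≈ 17.41,
  v_1 = u/||u|| ≈ (0.2298, 0.9732) (||v_1|| = 1).

λ_1 = 20.9443,  λ_2 = 3.0557;  v_1 ≈ (0.2298, 0.9732)


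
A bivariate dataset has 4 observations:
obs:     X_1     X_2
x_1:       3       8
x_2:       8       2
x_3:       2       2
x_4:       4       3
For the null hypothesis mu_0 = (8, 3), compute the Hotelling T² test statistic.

Step 1 — sample mean vector:
  mean(X_1) = (3 + 8 + 2 + 4) / 4 = 17/4 = 4.25
  mean(X_2) = (8 + 2 + 2 + 3) / 4 = 15/4 = 3.75
  x̄ = (4.25, 3.75),  deviation x̄ - mu_0 = (4.25, 3.75) - (8, 3) = (-3.75, 0.75).

Step 2 — sample covariance matrix, S[i,j] = (1/(n-1)) · Σ_k (x_{k,i} - mean_i) · (x_{k,j} - mean_j), divisor n-1 = 3:
  S[X_1,X_1] = ((-1.25)·(-1.25) + (3.75)·(3.75) + (-2.25)·(-2.25) + (-0.25)·(-0.25)) / 3 = 20.75/3 = 6.9167
  S[X_1,X_2] = ((-1.25)·(4.25) + (3.75)·(-1.75) + (-2.25)·(-1.75) + (-0.25)·(-0.75)) / 3 = -7.75/3 = -2.5833
  S[X_2,X_2] = ((4.25)·(4.25) + (-1.75)·(-1.75) + (-1.75)·(-1.75) + (-0.75)·(-0.75)) / 3 = 24.75/3 = 8.25
  S = [[6.9167, -2.5833],
 [-2.5833, 8.25]].

Step 3 — invert S. det(S) = 6.9167·8.25 - (-2.5833)² = 50.3889.
  S^{-1} = (1/det) · [[d, -b], [-b, a]] = [[0.1637, 0.0513],
 [0.0513, 0.1373]].

Step 4 — quadratic form (x̄ - mu_0)^T · S^{-1} · (x̄ - mu_0):
  S^{-1} · (x̄ - mu_0) = (-0.5755, -0.0893),
  (x̄ - mu_0)^T · [...] = (-3.75)·(-0.5755) + (0.75)·(-0.0893) = 2.0912.

Step 5 — scale by n: T² = 4 · 2.0912 = 8.3649.

T² ≈ 8.3649


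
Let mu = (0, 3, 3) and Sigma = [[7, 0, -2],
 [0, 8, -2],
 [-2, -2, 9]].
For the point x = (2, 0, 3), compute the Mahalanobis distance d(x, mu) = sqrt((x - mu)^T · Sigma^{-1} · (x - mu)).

Step 1 — centre the observation: (x - mu) = (2, -3, 0).

Step 2 — invert Sigma (cofactor / det for 3×3, or solve directly):
  Sigma^{-1} = [[0.1532, 0.009, 0.036],
 [0.009, 0.1329, 0.0315],
 [0.036, 0.0315, 0.1261]].

Step 3 — form the quadratic (x - mu)^T · Sigma^{-1} · (x - mu):
  Sigma^{-1} · (x - mu) = (0.2793, -0.3806, -0.0225).
  (x - mu)^T · [Sigma^{-1} · (x - mu)] = (2)·(0.2793) + (-3)·(-0.3806) + (0)·(-0.0225) = 1.7005.

Step 4 — take square root: d = √(1.7005) ≈ 1.304.

d(x, mu) = √(1.7005) ≈ 1.304


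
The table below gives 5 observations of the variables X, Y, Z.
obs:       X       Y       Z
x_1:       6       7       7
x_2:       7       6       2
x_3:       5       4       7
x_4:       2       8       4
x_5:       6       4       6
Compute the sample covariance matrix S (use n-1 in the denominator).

Step 1 — column means:
  mean(X) = (6 + 7 + 5 + 2 + 6) / 5 = 26/5 = 5.2
  mean(Y) = (7 + 6 + 4 + 8 + 4) / 5 = 29/5 = 5.8
  mean(Z) = (7 + 2 + 7 + 4 + 6) / 5 = 26/5 = 5.2

Step 2 — sample covariance S[i,j] = (1/(n-1)) · Σ_k (x_{k,i} - mean_i) · (x_{k,j} - mean_j), with n-1 = 4.
  S[X,X] = ((0.8)·(0.8) + (1.8)·(1.8) + (-0.2)·(-0.2) + (-3.2)·(-3.2) + (0.8)·(0.8)) / 4 = 14.8/4 = 3.7
  S[X,Y] = ((0.8)·(1.2) + (1.8)·(0.2) + (-0.2)·(-1.8) + (-3.2)·(2.2) + (0.8)·(-1.8)) / 4 = -6.8/4 = -1.7
  S[X,Z] = ((0.8)·(1.8) + (1.8)·(-3.2) + (-0.2)·(1.8) + (-3.2)·(-1.2) + (0.8)·(0.8)) / 4 = -0.2/4 = -0.05
  S[Y,Y] = ((1.2)·(1.2) + (0.2)·(0.2) + (-1.8)·(-1.8) + (2.2)·(2.2) + (-1.8)·(-1.8)) / 4 = 12.8/4 = 3.2
  S[Y,Z] = ((1.2)·(1.8) + (0.2)·(-3.2) + (-1.8)·(1.8) + (2.2)·(-1.2) + (-1.8)·(0.8)) / 4 = -5.8/4 = -1.45
  S[Z,Z] = ((1.8)·(1.8) + (-3.2)·(-3.2) + (1.8)·(1.8) + (-1.2)·(-1.2) + (0.8)·(0.8)) / 4 = 18.8/4 = 4.7

S is symmetric (S[j,i] = S[i,j]). Assembling:

S = [[3.7, -1.7, -0.05],
 [-1.7, 3.2, -1.45],
 [-0.05, -1.45, 4.7]]


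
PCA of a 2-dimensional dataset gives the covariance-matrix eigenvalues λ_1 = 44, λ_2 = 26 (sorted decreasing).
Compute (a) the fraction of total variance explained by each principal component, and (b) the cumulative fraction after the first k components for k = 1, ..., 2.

Step 1 — total variance = trace(Sigma) = Σ λ_i = 44 + 26 = 70.

Step 2 — fraction explained by component i = λ_i / Σ λ:
  PC1: 44/70 = 0.6286
  PC2: 26/70 = 0.3714

Step 3 — cumulative fraction after k components = (λ_1 + ... + λ_k) / Σ λ:
  k = 1: 44/70 = 0.6286
  k = 2: (44 + 26)/70 = 70/70 = 1

Summary (fraction, with percent):

explained: PC1 0.6286 (62.86%), PC2 0.3714 (37.14%);  cumulative: 0.6286, 1


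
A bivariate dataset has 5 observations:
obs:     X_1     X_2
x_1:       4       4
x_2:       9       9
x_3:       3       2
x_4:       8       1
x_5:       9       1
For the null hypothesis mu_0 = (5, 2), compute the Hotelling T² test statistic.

Step 1 — sample mean vector:
  mean(X_1) = (4 + 9 + 3 + 8 + 9) / 5 = 33/5 = 6.6
  mean(X_2) = (4 + 9 + 2 + 1 + 1) / 5 = 17/5 = 3.4
  x̄ = (6.6, 3.4),  deviation x̄ - mu_0 = (6.6, 3.4) - (5, 2) = (1.6, 1.4).

Step 2 — sample covariance matrix, S[i,j] = (1/(n-1)) · Σ_k (x_{k,i} - mean_i) · (x_{k,j} - mean_j), divisor n-1 = 4:
  S[X_1,X_1] = ((-2.6)·(-2.6) + (2.4)·(2.4) + (-3.6)·(-3.6) + (1.4)·(1.4) + (2.4)·(2.4)) / 4 = 33.2/4 = 8.3
  S[X_1,X_2] = ((-2.6)·(0.6) + (2.4)·(5.6) + (-3.6)·(-1.4) + (1.4)·(-2.4) + (2.4)·(-2.4)) / 4 = 7.8/4 = 1.95
  S[X_2,X_2] = ((0.6)·(0.6) + (5.6)·(5.6) + (-1.4)·(-1.4) + (-2.4)·(-2.4) + (-2.4)·(-2.4)) / 4 = 45.2/4 = 11.3
  S = [[8.3, 1.95],
 [1.95, 11.3]].

Step 3 — invert S. det(S) = 8.3·11.3 - (1.95)² = 89.9875.
  S^{-1} = (1/det) · [[d, -b], [-b, a]] = [[0.1256, -0.0217],
 [-0.0217, 0.0922]].

Step 4 — quadratic form (x̄ - mu_0)^T · S^{-1} · (x̄ - mu_0):
  S^{-1} · (x̄ - mu_0) = (0.1706, 0.0945),
  (x̄ - mu_0)^T · [...] = (1.6)·(0.1706) + (1.4)·(0.0945) = 0.4052.

Step 5 — scale by n: T² = 5 · 0.4052 = 2.0258.

T² ≈ 2.0258


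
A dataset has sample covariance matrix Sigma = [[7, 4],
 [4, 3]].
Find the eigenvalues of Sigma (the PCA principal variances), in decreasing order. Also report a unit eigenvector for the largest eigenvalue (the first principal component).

Step 1 — characteristic polynomial of 2×2 Sigma:
  det(Sigma - λI) = λ² - trace · λ + det = 0.
  trace = 7 + 3 = 10, det = 7·3 - (4)² = 5.
Step 2 — discriminant:
  Δ = trace² - 4·det = 100 - 20 = 80.
Step 3 — eigenvalues:
  λ = (trace ± √Δ)/2 = (10 ± 8.9443)/2,
  λ_1 = 9.4721,  λ_2 = 0.5279.

Step 4 — unit eigenvector for λ_1: solve (Sigma - λ_1 I)v = 0. First row:
  (7 - 9.4721)·v_x + (4)·v_y = 0, i.e. (-2.4721)·v_x + (4)·v_y = 0,
  so v ∝ (b, λ_1 - a) = (4, 2.4721) = u.
  ||u|| = √((4)² + (2.4721)²) = √(22.1115) ≈ 4.7023,
  v_1 = u/||u|| ≈ (0.8507, 0.5257) (||v_1|| = 1).

λ_1 = 9.4721,  λ_2 = 0.5279;  v_1 ≈ (0.8507, 0.5257)


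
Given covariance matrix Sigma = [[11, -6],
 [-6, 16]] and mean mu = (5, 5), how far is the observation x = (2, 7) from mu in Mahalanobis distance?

Step 1 — centre the observation: (x - mu) = (-3, 2).

Step 2 — invert Sigma. det(Sigma) = 11·16 - (-6)² = 140.
  Sigma^{-1} = (1/det) · [[d, -b], [-b, a]] = [[0.1143, 0.0429],
 [0.0429, 0.0786]].

Step 3 — form the quadratic (x - mu)^T · Sigma^{-1} · (x - mu):
  Sigma^{-1} · (x - mu) = (-0.2571, 0.0286).
  (x - mu)^T · [Sigma^{-1} · (x - mu)] = (-3)·(-0.2571) + (2)·(0.0286) = 0.8286.

Step 4 — take square root: d = √(0.8286) ≈ 0.9103.

d(x, mu) = √(0.8286) ≈ 0.9103


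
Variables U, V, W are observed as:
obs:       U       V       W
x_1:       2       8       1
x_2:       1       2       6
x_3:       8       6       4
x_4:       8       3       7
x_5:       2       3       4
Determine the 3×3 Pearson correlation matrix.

Step 1 — column means:
  mean(U) = (2 + 1 + 8 + 8 + 2) / 5 = 21/5 = 4.2
  mean(V) = (8 + 2 + 6 + 3 + 3) / 5 = 22/5 = 4.4
  mean(W) = (1 + 6 + 4 + 7 + 4) / 5 = 22/5 = 4.4

Step 2 — sample variances and covariances s[i,j] = (1/(n-1)) · Σ_k (x_{k,i} - mean_i) · (x_{k,j} - mean_j), with n-1 = 4:
  s[U,U] = ((-2.2)·(-2.2) + (-3.2)·(-3.2) + (3.8)·(3.8) + (3.8)·(3.8) + (-2.2)·(-2.2)) / 4 = 48.8/4 = 12.2
  s[U,V] = ((-2.2)·(3.6) + (-3.2)·(-2.4) + (3.8)·(1.6) + (3.8)·(-1.4) + (-2.2)·(-1.4)) / 4 = 3.6/4 = 0.9
  s[U,W] = ((-2.2)·(-3.4) + (-3.2)·(1.6) + (3.8)·(-0.4) + (3.8)·(2.6) + (-2.2)·(-0.4)) / 4 = 11.6/4 = 2.9
  s[V,V] = ((3.6)·(3.6) + (-2.4)·(-2.4) + (1.6)·(1.6) + (-1.4)·(-1.4) + (-1.4)·(-1.4)) / 4 = 25.2/4 = 6.3
  s[V,W] = ((3.6)·(-3.4) + (-2.4)·(1.6) + (1.6)·(-0.4) + (-1.4)·(2.6) + (-1.4)·(-0.4)) / 4 = -19.8/4 = -4.95
  s[W,W] = ((-3.4)·(-3.4) + (1.6)·(1.6) + (-0.4)·(-0.4) + (2.6)·(2.6) + (-0.4)·(-0.4)) / 4 = 21.2/4 = 5.3
  Sample standard deviations s_i = √(s[i,i]):
  s(U) = √(12.2) = 3.4928
  s(V) = √(6.3) = 2.51
  s(W) = √(5.3) = 2.3022

Step 3 — r_{ij} = s_{ij} / (s_i · s_j):
  r[U,U] = 1 (diagonal).
  r[U,V] = 0.9 / (3.4928 · 2.51) = 0.9 / 8.767 = 0.1027
  r[U,W] = 2.9 / (3.4928 · 2.3022) = 2.9 / 8.0411 = 0.3606
  r[V,V] = 1 (diagonal).
  r[V,W] = -4.95 / (2.51 · 2.3022) = -4.95 / 5.7784 = -0.8566
  r[W,W] = 1 (diagonal).

R is symmetric with unit diagonal. Assembling:

R = [[1, 0.1027, 0.3606],
 [0.1027, 1, -0.8566],
 [0.3606, -0.8566, 1]]


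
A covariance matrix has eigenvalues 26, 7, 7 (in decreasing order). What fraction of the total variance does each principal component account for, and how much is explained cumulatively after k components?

Step 1 — total variance = trace(Sigma) = Σ λ_i = 26 + 7 + 7 = 40.

Step 2 — fraction explained by component i = λ_i / Σ λ:
  PC1: 26/40 = 0.65
  PC2: 7/40 = 0.175
  PC3: 7/40 = 0.175

Step 3 — cumulative fraction after k components = (λ_1 + ... + λ_k) / Σ λ:
  k = 1: 26/40 = 0.65
  k = 2: (26 + 7)/40 = 33/40 = 0.825
  k = 3: (26 + 7 + 7)/40 = 40/40 = 1

Summary (fraction, with percent):

explained: PC1 0.65 (65%), PC2 0.175 (17.5%), PC3 0.175 (17.5%);  cumulative: 0.65, 0.825, 1


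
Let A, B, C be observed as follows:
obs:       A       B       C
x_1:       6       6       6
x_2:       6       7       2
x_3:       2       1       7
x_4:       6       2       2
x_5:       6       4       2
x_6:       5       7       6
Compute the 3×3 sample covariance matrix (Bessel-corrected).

Step 1 — column means:
  mean(A) = (6 + 6 + 2 + 6 + 6 + 5) / 6 = 31/6 = 5.1667
  mean(B) = (6 + 7 + 1 + 2 + 4 + 7) / 6 = 27/6 = 4.5
  mean(C) = (6 + 2 + 7 + 2 + 2 + 6) / 6 = 25/6 = 4.1667

Step 2 — sample covariance S[i,j] = (1/(n-1)) · Σ_k (x_{k,i} - mean_i) · (x_{k,j} - mean_j), with n-1 = 5.
  S[A,A] = ((0.8333)·(0.8333) + (0.8333)·(0.8333) + (-3.1667)·(-3.1667) + (0.8333)·(0.8333) + (0.8333)·(0.8333) + (-0.1667)·(-0.1667)) / 5 = 12.8333/5 = 2.5667
  S[A,B] = ((0.8333)·(1.5) + (0.8333)·(2.5) + (-3.1667)·(-3.5) + (0.8333)·(-2.5) + (0.8333)·(-0.5) + (-0.1667)·(2.5)) / 5 = 11.5/5 = 2.3
  S[A,C] = ((0.8333)·(1.8333) + (0.8333)·(-2.1667) + (-3.1667)·(2.8333) + (0.8333)·(-2.1667) + (0.8333)·(-2.1667) + (-0.1667)·(1.8333)) / 5 = -13.1667/5 = -2.6333
  S[B,B] = ((1.5)·(1.5) + (2.5)·(2.5) + (-3.5)·(-3.5) + (-2.5)·(-2.5) + (-0.5)·(-0.5) + (2.5)·(2.5)) / 5 = 33.5/5 = 6.7
  S[B,C] = ((1.5)·(1.8333) + (2.5)·(-2.1667) + (-3.5)·(2.8333) + (-2.5)·(-2.1667) + (-0.5)·(-2.1667) + (2.5)·(1.8333)) / 5 = -1.5/5 = -0.3
  S[C,C] = ((1.8333)·(1.8333) + (-2.1667)·(-2.1667) + (2.8333)·(2.8333) + (-2.1667)·(-2.1667) + (-2.1667)·(-2.1667) + (1.8333)·(1.8333)) / 5 = 28.8333/5 = 5.7667

S is symmetric (S[j,i] = S[i,j]). Assembling:

S = [[2.5667, 2.3, -2.6333],
 [2.3, 6.7, -0.3],
 [-2.6333, -0.3, 5.7667]]


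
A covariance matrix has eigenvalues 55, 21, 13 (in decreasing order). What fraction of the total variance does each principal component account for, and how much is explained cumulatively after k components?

Step 1 — total variance = trace(Sigma) = Σ λ_i = 55 + 21 + 13 = 89.

Step 2 — fraction explained by component i = λ_i / Σ λ:
  PC1: 55/89 = 0.618
  PC2: 21/89 = 0.236
  PC3: 13/89 = 0.1461

Step 3 — cumulative fraction after k components = (λ_1 + ... + λ_k) / Σ λ:
  k = 1: 55/89 = 0.618
  k = 2: (55 + 21)/89 = 76/89 = 0.8539
  k = 3: (55 + 21 + 13)/89 = 89/89 = 1

Summary (fraction, with percent):

explained: PC1 0.618 (61.8%), PC2 0.236 (23.6%), PC3 0.1461 (14.61%);  cumulative: 0.618, 0.8539, 1
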